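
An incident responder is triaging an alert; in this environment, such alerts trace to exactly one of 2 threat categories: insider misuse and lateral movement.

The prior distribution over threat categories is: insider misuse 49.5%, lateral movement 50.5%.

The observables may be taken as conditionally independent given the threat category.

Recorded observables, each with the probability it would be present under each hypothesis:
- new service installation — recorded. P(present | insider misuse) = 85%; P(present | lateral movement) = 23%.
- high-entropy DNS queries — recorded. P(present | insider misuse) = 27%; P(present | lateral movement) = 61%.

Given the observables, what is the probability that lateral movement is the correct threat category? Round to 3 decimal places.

By Bayes' rule with conditional independence, the unnormalized weight for each hypothesis is prior × ∏ likelihoods:
  insider misuse: 0.495 × 0.85 × 0.27 = 0.1136
  lateral movement: 0.505 × 0.23 × 0.61 = 0.070851
The unnormalized weights sum to 0.18445.
P(lateral movement | evidence) = 0.070851 / 0.18445 ≈ 0.384.

0.384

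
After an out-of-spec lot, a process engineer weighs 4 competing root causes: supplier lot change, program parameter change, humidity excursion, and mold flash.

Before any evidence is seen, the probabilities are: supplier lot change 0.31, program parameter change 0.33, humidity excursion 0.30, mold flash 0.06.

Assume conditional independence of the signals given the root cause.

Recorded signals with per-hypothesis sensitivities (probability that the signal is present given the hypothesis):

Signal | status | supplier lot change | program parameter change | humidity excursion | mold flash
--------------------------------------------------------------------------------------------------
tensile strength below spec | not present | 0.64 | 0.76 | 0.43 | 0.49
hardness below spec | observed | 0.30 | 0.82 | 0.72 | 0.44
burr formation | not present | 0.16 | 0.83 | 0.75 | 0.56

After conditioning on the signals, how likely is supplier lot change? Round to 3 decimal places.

Multiply each prior by the joint likelihood of the signal pattern (using 1 − P(present | H) for each absent signal):
  supplier lot change: 0.31 × (1 − 0.64) × 0.30 × (1 − 0.16) = 0.028123
  program parameter change: 0.33 × (1 − 0.76) × 0.82 × (1 − 0.83) = 0.01104
  humidity excursion: 0.30 × (1 − 0.43) × 0.72 × (1 − 0.75) = 0.03078
  mold flash: 0.06 × (1 − 0.49) × 0.44 × (1 − 0.56) = 0.0059242
Marginal likelihood of the evidence = 0.075868.
P(supplier lot change | evidence) = 0.028123 / 0.075868 ≈ 0.371.

0.371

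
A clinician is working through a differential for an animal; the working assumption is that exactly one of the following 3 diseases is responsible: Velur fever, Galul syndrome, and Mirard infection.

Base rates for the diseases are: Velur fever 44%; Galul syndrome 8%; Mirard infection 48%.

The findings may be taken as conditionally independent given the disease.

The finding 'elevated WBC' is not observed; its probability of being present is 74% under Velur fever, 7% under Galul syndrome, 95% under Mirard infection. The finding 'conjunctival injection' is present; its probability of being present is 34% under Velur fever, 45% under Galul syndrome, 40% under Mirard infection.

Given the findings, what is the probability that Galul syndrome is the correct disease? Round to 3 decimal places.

0.408

For each hypothesis, the unnormalized posterior weight is prior × product of the finding likelihoods (using 1 − P(present | H) for each absent finding):
  Velur fever: 0.44 × (1 − 0.74) × 0.34 = 0.038896
  Galul syndrome: 0.08 × (1 − 0.07) × 0.45 = 0.03348
  Mirard infection: 0.48 × (1 − 0.95) × 0.40 = 0.0096
Normalizing constant Z = 0.038896 + 0.03348 + 0.0096 = 0.081976.
P(Galul syndrome | evidence) = 0.03348 / 0.081976 ≈ 0.408.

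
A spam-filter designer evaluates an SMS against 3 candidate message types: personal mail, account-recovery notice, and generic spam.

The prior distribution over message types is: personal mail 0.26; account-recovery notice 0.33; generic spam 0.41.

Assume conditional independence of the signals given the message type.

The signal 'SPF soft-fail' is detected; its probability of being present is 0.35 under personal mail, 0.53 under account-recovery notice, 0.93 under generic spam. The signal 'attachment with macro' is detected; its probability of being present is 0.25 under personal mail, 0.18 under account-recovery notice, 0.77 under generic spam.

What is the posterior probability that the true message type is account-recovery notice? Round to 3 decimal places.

0.091

By Bayes' rule with conditional independence, the unnormalized weight for each hypothesis is prior × ∏ likelihoods:
  personal mail: 0.26 × 0.35 × 0.25 = 0.02275
  account-recovery notice: 0.33 × 0.53 × 0.18 = 0.031482
  generic spam: 0.41 × 0.93 × 0.77 = 0.2936
Marginal likelihood of the evidence = 0.34783.
P(account-recovery notice | evidence) = 0.031482 / 0.34783 ≈ 0.091.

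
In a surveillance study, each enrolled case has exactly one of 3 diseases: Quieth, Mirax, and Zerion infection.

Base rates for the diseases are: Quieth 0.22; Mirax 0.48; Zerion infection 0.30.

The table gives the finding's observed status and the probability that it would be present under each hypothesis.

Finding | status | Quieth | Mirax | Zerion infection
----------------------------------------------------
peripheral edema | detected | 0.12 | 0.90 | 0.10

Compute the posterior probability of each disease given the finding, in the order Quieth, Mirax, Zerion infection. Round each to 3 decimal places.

0.054, 0.885, 0.061

For each hypothesis, the unnormalized posterior weight is prior × likelihood:
  Quieth: 0.22 × 0.12 = 0.0264
  Mirax: 0.48 × 0.90 = 0.432
  Zerion infection: 0.30 × 0.10 = 0.03
Normalizing constant Z = 0.0264 + 0.432 + 0.03 = 0.4884.
P(Quieth | evidence) = 0.0264 / 0.4884 ≈ 0.054
P(Mirax | evidence) = 0.432 / 0.4884 ≈ 0.885
P(Zerion infection | evidence) = 0.03 / 0.4884 ≈ 0.061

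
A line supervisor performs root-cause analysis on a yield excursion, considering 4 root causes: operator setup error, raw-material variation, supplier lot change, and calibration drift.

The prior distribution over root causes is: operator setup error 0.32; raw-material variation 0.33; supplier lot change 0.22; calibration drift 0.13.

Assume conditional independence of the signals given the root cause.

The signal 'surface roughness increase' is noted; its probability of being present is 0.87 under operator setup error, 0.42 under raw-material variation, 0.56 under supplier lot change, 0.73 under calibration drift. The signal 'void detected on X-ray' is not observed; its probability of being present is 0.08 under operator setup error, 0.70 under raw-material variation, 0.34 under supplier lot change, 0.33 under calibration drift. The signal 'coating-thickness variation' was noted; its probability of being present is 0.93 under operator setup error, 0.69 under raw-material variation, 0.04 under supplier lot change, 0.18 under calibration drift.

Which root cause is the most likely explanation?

operator setup error

Multiply each prior by the joint likelihood of the signal pattern (using 1 − P(present | H) for each absent signal):
  operator setup error: 0.32 × 0.87 × (1 − 0.08) × 0.93 = 0.2382
  raw-material variation: 0.33 × 0.42 × (1 − 0.70) × 0.69 = 0.02869
  supplier lot change: 0.22 × 0.56 × (1 − 0.34) × 0.04 = 0.0032525
  calibration drift: 0.13 × 0.73 × (1 − 0.33) × 0.18 = 0.011445
Marginal likelihood of the evidence = 0.28159.
P(operator setup error | evidence) ≈ 0.2382 / 0.28159 ≈ 0.846
P(raw-material variation | evidence) ≈ 0.02869 / 0.28159 ≈ 0.102
P(supplier lot change | evidence) ≈ 0.0032525 / 0.28159 ≈ 0.012
P(calibration drift | evidence) ≈ 0.011445 / 0.28159 ≈ 0.041
The largest is 0.846, so operator setup error is most probable.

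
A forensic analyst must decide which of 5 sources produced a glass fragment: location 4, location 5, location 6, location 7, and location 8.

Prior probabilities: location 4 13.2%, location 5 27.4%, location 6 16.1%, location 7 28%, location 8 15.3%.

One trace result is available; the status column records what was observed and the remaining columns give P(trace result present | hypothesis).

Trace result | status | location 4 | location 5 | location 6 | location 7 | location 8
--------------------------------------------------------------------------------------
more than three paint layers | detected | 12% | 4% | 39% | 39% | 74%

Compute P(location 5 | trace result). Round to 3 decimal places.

Multiply each prior by the likelihood of the trace result:
  location 4: 0.132 × 0.12 = 0.01584
  location 5: 0.274 × 0.04 = 0.01096
  location 6: 0.161 × 0.39 = 0.06279
  location 7: 0.280 × 0.39 = 0.1092
  location 8: 0.153 × 0.74 = 0.11322
The unnormalized weights sum to 0.31201.
P(location 5 | evidence) = 0.01096 / 0.31201 ≈ 0.035.

0.035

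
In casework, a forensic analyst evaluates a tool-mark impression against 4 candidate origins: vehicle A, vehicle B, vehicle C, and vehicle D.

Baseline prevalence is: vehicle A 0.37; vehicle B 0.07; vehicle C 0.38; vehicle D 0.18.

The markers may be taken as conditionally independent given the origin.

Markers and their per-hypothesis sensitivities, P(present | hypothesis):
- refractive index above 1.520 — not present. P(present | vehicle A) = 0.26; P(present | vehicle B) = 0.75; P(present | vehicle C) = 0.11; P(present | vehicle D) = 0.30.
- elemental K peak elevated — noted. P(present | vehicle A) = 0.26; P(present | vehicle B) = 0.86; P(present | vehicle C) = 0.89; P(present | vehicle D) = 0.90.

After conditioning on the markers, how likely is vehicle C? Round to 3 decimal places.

By Bayes' rule with conditional independence, the unnormalized weight for each hypothesis is prior × ∏ likelihoods (using 1 − P(present | H) for each absent marker):
  vehicle A: 0.37 × (1 − 0.26) × 0.26 = 0.071188
  vehicle B: 0.07 × (1 − 0.75) × 0.86 = 0.01505
  vehicle C: 0.38 × (1 − 0.11) × 0.89 = 0.301
  vehicle D: 0.18 × (1 − 0.30) × 0.90 = 0.1134
The unnormalized weights sum to 0.50064.
P(vehicle C | evidence) = 0.301 / 0.50064 ≈ 0.601.

0.601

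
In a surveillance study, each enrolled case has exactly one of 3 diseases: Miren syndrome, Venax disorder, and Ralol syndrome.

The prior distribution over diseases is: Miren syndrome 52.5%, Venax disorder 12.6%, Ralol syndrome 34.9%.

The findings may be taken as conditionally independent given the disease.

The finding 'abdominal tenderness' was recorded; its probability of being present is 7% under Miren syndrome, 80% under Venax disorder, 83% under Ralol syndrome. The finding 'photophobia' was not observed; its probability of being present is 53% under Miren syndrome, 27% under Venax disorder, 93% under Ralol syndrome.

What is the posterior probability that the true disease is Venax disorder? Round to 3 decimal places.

0.662

By Bayes' rule with conditional independence, the unnormalized weight for each hypothesis is prior × ∏ likelihoods (using 1 − P(present | H) for each absent finding):
  Miren syndrome: 0.525 × 0.07 × (1 − 0.53) = 0.017272
  Venax disorder: 0.126 × 0.80 × (1 − 0.27) = 0.073584
  Ralol syndrome: 0.349 × 0.83 × (1 − 0.93) = 0.020277
The unnormalized weights sum to 0.11113.
P(Venax disorder | evidence) = 0.073584 / 0.11113 ≈ 0.662.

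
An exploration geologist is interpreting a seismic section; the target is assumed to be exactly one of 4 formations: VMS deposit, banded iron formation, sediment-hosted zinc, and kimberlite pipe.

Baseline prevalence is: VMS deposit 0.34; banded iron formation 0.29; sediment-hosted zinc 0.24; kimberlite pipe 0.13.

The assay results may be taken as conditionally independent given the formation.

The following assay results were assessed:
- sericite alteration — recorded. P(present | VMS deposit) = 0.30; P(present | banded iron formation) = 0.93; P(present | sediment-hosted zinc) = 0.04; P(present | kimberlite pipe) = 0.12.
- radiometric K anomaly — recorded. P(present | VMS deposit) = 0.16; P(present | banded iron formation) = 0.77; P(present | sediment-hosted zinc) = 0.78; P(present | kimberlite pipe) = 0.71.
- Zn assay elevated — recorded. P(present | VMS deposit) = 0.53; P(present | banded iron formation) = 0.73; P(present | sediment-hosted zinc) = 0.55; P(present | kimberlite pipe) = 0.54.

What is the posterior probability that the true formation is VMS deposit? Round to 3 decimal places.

0.051

For each hypothesis, the unnormalized posterior weight is prior × product of the assay result likelihoods:
  VMS deposit: 0.34 × 0.30 × 0.16 × 0.53 = 0.0086496
  banded iron formation: 0.29 × 0.93 × 0.77 × 0.73 = 0.1516
  sediment-hosted zinc: 0.24 × 0.04 × 0.78 × 0.55 = 0.0041184
  kimberlite pipe: 0.13 × 0.12 × 0.71 × 0.54 = 0.005981
Normalizing constant Z = 0.0086496 + 0.1516 + 0.0041184 + 0.005981 = 0.17035.
P(VMS deposit | evidence) = 0.0086496 / 0.17035 ≈ 0.051.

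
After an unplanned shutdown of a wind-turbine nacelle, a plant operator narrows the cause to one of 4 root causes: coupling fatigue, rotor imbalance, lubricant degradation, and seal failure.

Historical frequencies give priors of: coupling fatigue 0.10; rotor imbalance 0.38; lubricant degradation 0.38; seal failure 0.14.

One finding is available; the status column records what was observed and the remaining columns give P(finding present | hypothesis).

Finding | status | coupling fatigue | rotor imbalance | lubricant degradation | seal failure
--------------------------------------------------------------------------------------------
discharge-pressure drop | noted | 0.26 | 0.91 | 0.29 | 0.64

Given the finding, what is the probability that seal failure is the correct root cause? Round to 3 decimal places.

0.157

For each hypothesis, the unnormalized posterior weight is prior × likelihood:
  coupling fatigue: 0.10 × 0.26 = 0.026
  rotor imbalance: 0.38 × 0.91 = 0.3458
  lubricant degradation: 0.38 × 0.29 = 0.1102
  seal failure: 0.14 × 0.64 = 0.0896
Marginal likelihood of the evidence = 0.5716.
P(seal failure | evidence) = 0.0896 / 0.5716 ≈ 0.157.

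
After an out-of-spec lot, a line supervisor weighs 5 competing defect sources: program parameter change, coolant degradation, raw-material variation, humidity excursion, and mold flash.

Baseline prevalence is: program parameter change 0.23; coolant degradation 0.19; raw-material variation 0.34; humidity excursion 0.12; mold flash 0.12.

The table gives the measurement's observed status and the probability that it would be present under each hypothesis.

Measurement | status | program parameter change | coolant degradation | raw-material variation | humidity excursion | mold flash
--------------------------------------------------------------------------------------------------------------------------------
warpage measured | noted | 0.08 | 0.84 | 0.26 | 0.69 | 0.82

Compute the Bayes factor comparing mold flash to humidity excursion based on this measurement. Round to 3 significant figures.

1.19

The Bayes factor is the ratio of the two likelihoods.
  mold flash: 0.82
  humidity excursion: 0.69
Bayes factor = 0.82 / 0.69 ≈ 1.19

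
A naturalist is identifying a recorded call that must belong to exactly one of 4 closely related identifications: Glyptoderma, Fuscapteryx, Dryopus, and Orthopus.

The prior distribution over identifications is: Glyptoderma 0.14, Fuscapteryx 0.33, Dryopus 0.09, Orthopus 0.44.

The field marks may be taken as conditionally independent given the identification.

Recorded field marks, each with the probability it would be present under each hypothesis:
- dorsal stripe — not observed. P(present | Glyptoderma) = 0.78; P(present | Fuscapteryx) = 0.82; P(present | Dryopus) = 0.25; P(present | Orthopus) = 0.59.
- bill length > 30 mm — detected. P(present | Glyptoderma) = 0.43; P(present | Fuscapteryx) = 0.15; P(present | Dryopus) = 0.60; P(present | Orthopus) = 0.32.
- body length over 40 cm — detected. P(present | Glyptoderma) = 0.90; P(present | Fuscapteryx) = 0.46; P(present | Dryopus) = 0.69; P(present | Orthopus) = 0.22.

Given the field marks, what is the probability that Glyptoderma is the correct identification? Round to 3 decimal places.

0.210

Multiply each prior by the joint likelihood of the field mark pattern (using 1 − P(present | H) for each absent field mark):
  Glyptoderma: 0.14 × (1 − 0.78) × 0.43 × 0.90 = 0.01192
  Fuscapteryx: 0.33 × (1 − 0.82) × 0.15 × 0.46 = 0.0040986
  Dryopus: 0.09 × (1 − 0.25) × 0.60 × 0.69 = 0.027945
  Orthopus: 0.44 × (1 − 0.59) × 0.32 × 0.22 = 0.0127
Normalizing constant Z = 0.01192 + 0.0040986 + 0.027945 + 0.0127 = 0.056663.
P(Glyptoderma | evidence) = 0.01192 / 0.056663 ≈ 0.210.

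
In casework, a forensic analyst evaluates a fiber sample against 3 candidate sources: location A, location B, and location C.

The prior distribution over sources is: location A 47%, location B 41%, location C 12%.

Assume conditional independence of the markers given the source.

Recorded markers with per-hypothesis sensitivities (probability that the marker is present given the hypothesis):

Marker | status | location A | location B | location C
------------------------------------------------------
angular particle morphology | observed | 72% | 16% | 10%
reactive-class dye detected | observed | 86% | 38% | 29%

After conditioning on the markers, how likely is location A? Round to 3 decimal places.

By Bayes' rule with conditional independence, the unnormalized weight for each hypothesis is prior × ∏ likelihoods:
  location A: 0.47 × 0.72 × 0.86 = 0.29102
  location B: 0.41 × 0.16 × 0.38 = 0.024928
  location C: 0.12 × 0.10 × 0.29 = 0.00348
Normalizing constant Z = 0.29102 + 0.024928 + 0.00348 = 0.31943.
P(location A | evidence) = 0.29102 / 0.31943 ≈ 0.911.

0.911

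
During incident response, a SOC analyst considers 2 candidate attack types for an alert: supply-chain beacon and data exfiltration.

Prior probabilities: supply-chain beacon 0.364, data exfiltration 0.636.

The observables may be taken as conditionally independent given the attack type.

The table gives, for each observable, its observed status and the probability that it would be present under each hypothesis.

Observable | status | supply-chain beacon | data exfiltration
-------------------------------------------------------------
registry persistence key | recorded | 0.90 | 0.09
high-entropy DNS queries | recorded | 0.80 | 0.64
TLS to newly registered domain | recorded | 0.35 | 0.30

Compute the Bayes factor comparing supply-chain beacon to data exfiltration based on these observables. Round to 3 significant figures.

The Bayes factor is the ratio of the joint likelihoods of the observable pattern under the two hypotheses.
  supply-chain beacon: 0.90 × 0.80 × 0.35 = 0.252
  data exfiltration: 0.09 × 0.64 × 0.30 = 0.01728
Bayes factor = 0.252 / 0.01728 ≈ 14.6

14.6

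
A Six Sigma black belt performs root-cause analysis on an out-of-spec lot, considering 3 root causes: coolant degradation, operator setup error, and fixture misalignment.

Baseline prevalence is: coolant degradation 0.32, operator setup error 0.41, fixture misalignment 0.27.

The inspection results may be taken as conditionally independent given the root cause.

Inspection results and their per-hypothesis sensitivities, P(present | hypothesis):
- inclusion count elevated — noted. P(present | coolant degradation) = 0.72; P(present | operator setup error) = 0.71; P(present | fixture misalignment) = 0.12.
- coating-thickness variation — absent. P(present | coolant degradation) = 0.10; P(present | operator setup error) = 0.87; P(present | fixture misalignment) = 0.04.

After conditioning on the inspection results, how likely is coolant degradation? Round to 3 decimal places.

For each hypothesis, the unnormalized posterior weight is prior × product of the inspection result likelihoods (using 1 − P(present | H) for each absent inspection result):
  coolant degradation: 0.32 × 0.72 × (1 − 0.10) = 0.20736
  operator setup error: 0.41 × 0.71 × (1 − 0.87) = 0.037843
  fixture misalignment: 0.27 × 0.12 × (1 − 0.04) = 0.031104
The unnormalized weights sum to 0.27631.
P(coolant degradation | evidence) = 0.20736 / 0.27631 ≈ 0.750.

0.750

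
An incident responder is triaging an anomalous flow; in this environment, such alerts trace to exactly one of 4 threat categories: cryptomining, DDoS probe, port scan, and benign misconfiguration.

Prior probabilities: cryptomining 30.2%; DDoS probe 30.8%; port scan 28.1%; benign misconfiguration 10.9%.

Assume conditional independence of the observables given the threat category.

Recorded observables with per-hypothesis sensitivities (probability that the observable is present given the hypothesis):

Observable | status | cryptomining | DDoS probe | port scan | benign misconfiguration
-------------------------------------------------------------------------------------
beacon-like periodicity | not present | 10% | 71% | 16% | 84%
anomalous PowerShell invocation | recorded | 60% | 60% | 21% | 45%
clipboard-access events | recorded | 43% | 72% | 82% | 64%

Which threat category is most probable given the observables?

Multiply each prior by the joint likelihood of the observable pattern (using 1 − P(present | H) for each absent observable):
  cryptomining: 0.302 × (1 − 0.10) × 0.60 × 0.43 = 0.070124
  DDoS probe: 0.308 × (1 − 0.71) × 0.60 × 0.72 = 0.038586
  port scan: 0.281 × (1 − 0.16) × 0.21 × 0.82 = 0.040646
  benign misconfiguration: 0.109 × (1 − 0.84) × 0.45 × 0.64 = 0.0050227
Normalizing constant Z = 0.070124 + 0.038586 + 0.040646 + 0.0050227 = 0.15438.
P(cryptomining | evidence) ≈ 0.070124 / 0.15438 ≈ 0.454
P(DDoS probe | evidence) ≈ 0.038586 / 0.15438 ≈ 0.250
P(port scan | evidence) ≈ 0.040646 / 0.15438 ≈ 0.263
P(benign misconfiguration | evidence) ≈ 0.0050227 / 0.15438 ≈ 0.033
The largest is 0.454, so cryptomining is most probable.

cryptomining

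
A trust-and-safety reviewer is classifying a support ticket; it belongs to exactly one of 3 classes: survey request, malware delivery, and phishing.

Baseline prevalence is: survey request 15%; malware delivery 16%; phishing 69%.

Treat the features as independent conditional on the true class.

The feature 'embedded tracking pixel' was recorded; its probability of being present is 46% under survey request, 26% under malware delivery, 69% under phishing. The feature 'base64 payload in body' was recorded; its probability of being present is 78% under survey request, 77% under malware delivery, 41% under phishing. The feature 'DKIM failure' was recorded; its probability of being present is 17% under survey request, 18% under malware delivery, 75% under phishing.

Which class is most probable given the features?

For each hypothesis, the unnormalized posterior weight is prior × product of the feature likelihoods:
  survey request: 0.15 × 0.46 × 0.78 × 0.17 = 0.0091494
  malware delivery: 0.16 × 0.26 × 0.77 × 0.18 = 0.0057658
  phishing: 0.69 × 0.69 × 0.41 × 0.75 = 0.1464
The unnormalized weights sum to 0.16132.
P(survey request | evidence) ≈ 0.0091494 / 0.16132 ≈ 0.057
P(malware delivery | evidence) ≈ 0.0057658 / 0.16132 ≈ 0.036
P(phishing | evidence) ≈ 0.1464 / 0.16132 ≈ 0.908
The largest is 0.908, so phishing is most probable.

phishing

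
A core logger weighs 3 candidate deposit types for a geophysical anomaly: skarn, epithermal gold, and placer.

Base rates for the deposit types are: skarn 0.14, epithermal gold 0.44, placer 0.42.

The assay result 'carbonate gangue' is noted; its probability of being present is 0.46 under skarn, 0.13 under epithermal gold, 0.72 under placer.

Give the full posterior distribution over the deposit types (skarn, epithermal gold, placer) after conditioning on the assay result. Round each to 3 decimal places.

0.152, 0.135, 0.713

By Bayes' rule, the unnormalized weight for each hypothesis is prior × likelihood:
  skarn: 0.14 × 0.46 = 0.0644
  epithermal gold: 0.44 × 0.13 = 0.0572
  placer: 0.42 × 0.72 = 0.3024
Marginal likelihood of the evidence = 0.424.
P(skarn | evidence) = 0.0644 / 0.424 ≈ 0.152
P(epithermal gold | evidence) = 0.0572 / 0.424 ≈ 0.135
P(placer | evidence) = 0.3024 / 0.424 ≈ 0.713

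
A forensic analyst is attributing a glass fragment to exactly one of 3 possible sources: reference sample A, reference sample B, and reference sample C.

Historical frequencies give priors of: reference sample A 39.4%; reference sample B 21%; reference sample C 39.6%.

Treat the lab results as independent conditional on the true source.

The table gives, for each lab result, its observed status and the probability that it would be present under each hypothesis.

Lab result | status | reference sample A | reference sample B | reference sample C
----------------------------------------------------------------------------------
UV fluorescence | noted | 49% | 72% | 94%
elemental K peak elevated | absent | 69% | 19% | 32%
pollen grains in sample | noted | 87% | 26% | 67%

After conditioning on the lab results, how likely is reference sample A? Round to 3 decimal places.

For each hypothesis, the unnormalized posterior weight is prior × product of the lab result likelihoods (using 1 − P(present | H) for each absent lab result):
  reference sample A: 0.394 × 0.49 × (1 − 0.69) × 0.87 = 0.052068
  reference sample B: 0.210 × 0.72 × (1 − 0.19) × 0.26 = 0.031843
  reference sample C: 0.396 × 0.94 × (1 − 0.32) × 0.67 = 0.16959
The unnormalized weights sum to 0.2535.
P(reference sample A | evidence) = 0.052068 / 0.2535 ≈ 0.205.

0.205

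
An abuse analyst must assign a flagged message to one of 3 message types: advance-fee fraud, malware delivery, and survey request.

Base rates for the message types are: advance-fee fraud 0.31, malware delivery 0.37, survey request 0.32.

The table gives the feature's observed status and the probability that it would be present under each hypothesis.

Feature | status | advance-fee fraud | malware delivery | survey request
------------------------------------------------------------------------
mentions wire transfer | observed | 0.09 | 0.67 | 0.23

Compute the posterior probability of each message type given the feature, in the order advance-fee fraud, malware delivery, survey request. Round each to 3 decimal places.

0.080, 0.710, 0.211

Multiply each prior by the likelihood of the feature:
  advance-fee fraud: 0.31 × 0.09 = 0.0279
  malware delivery: 0.37 × 0.67 = 0.2479
  survey request: 0.32 × 0.23 = 0.0736
The unnormalized weights sum to 0.3494.
P(advance-fee fraud | evidence) = 0.0279 / 0.3494 ≈ 0.080
P(malware delivery | evidence) = 0.2479 / 0.3494 ≈ 0.710
P(survey request | evidence) = 0.0736 / 0.3494 ≈ 0.211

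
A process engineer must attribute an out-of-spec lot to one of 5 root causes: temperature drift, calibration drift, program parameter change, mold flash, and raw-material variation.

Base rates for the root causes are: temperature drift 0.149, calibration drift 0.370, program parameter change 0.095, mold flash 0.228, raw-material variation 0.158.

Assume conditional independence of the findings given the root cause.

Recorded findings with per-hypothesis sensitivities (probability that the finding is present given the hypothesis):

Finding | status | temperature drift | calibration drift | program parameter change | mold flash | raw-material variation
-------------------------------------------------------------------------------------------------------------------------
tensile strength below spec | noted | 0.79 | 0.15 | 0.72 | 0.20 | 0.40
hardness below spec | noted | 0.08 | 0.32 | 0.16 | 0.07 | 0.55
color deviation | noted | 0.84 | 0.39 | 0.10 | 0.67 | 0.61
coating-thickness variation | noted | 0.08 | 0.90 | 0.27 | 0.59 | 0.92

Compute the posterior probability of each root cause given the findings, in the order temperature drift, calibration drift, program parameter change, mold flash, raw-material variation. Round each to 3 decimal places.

Multiply each prior by the joint likelihood of the evidence pattern:
  temperature drift: 0.149 × 0.79 × 0.08 × 0.84 × 0.08 = 0.00063281
  calibration drift: 0.370 × 0.15 × 0.32 × 0.39 × 0.90 = 0.0062338
  program parameter change: 0.095 × 0.72 × 0.16 × 0.10 × 0.27 = 0.00029549
  mold flash: 0.228 × 0.20 × 0.07 × 0.67 × 0.59 = 0.0012618
  raw-material variation: 0.158 × 0.40 × 0.55 × 0.61 × 0.92 = 0.019507
Marginal likelihood of the evidence = 0.027931.
P(temperature drift | evidence) = 0.00063281 / 0.027931 ≈ 0.023
P(calibration drift | evidence) = 0.0062338 / 0.027931 ≈ 0.223
P(program parameter change | evidence) = 0.00029549 / 0.027931 ≈ 0.011
P(mold flash | evidence) = 0.0012618 / 0.027931 ≈ 0.045
P(raw-material variation | evidence) = 0.019507 / 0.027931 ≈ 0.698

0.023, 0.223, 0.011, 0.045, 0.698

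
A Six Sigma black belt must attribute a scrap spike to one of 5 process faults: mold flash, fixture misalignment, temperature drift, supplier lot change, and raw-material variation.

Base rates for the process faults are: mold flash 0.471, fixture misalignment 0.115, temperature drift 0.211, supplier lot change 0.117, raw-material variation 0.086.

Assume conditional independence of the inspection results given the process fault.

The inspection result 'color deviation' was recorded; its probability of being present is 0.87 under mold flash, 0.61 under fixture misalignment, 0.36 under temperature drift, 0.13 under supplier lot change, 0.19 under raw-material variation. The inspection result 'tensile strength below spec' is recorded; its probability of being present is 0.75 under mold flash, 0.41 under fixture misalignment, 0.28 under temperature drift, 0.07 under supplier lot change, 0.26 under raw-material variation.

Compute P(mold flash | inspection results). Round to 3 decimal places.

Multiply each prior by the joint likelihood of the inspection result pattern:
  mold flash: 0.471 × 0.87 × 0.75 = 0.30733
  fixture misalignment: 0.115 × 0.61 × 0.41 = 0.028761
  temperature drift: 0.211 × 0.36 × 0.28 = 0.021269
  supplier lot change: 0.117 × 0.13 × 0.07 = 0.0010647
  raw-material variation: 0.086 × 0.19 × 0.26 = 0.0042484
The unnormalized weights sum to 0.36267.
P(mold flash | evidence) = 0.30733 / 0.36267 ≈ 0.847.

0.847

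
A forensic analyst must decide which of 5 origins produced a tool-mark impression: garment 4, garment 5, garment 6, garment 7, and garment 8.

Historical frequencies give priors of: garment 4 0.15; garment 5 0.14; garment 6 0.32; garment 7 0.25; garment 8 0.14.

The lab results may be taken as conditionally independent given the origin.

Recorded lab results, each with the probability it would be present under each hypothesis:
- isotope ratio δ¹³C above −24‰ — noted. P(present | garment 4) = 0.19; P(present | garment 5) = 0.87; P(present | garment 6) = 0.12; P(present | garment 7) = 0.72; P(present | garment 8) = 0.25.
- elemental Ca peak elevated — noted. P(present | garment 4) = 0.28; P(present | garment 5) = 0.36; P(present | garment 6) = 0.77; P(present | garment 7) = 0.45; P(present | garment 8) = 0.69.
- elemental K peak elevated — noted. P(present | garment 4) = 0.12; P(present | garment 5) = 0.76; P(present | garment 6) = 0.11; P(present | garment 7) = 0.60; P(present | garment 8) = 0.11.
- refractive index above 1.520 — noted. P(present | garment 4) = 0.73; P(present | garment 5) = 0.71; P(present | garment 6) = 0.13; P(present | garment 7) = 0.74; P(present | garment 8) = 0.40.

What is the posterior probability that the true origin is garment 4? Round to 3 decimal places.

0.011

By Bayes' rule with conditional independence, the unnormalized weight for each hypothesis is prior × ∏ likelihoods:
  garment 4: 0.15 × 0.19 × 0.28 × 0.12 × 0.73 = 0.00069905
  garment 5: 0.14 × 0.87 × 0.36 × 0.76 × 0.71 = 0.02366
  garment 6: 0.32 × 0.12 × 0.77 × 0.11 × 0.13 = 0.00042282
  garment 7: 0.25 × 0.72 × 0.45 × 0.60 × 0.74 = 0.035964
  garment 8: 0.14 × 0.25 × 0.69 × 0.11 × 0.40 = 0.0010626
Marginal likelihood of the evidence = 0.061809.
P(garment 4 | evidence) = 0.00069905 / 0.061809 ≈ 0.011.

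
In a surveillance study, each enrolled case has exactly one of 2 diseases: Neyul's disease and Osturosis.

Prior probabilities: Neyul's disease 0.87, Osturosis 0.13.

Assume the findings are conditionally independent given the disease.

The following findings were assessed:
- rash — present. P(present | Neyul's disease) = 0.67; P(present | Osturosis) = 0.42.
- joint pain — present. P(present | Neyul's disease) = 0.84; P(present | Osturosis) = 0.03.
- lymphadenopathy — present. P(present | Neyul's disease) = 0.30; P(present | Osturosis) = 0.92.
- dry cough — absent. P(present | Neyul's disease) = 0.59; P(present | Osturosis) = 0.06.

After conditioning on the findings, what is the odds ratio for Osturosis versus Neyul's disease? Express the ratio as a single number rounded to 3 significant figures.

Posterior odds equal prior odds times the likelihood ratio; only the two competing hypotheses matter (using 1 − P(present | H) for each absent finding).
  Osturosis: 0.13 × 0.42 × 0.03 × 0.92 × (1 − 0.06) = 0.0014165
  Neyul's disease: 0.87 × 0.67 × 0.84 × 0.30 × (1 − 0.59) = 0.060225
Posterior odds = 0.0014165 / 0.060225 ≈ 0.0235.

0.0235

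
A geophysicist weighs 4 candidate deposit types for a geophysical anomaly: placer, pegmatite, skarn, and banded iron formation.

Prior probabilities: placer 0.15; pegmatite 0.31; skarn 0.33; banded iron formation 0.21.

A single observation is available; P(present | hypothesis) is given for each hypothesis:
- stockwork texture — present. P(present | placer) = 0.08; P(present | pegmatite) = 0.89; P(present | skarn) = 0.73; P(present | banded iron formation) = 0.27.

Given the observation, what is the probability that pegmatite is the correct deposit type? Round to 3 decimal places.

Multiply each prior by the likelihood of the observation:
  placer: 0.15 × 0.08 = 0.012
  pegmatite: 0.31 × 0.89 = 0.2759
  skarn: 0.33 × 0.73 = 0.2409
  banded iron formation: 0.21 × 0.27 = 0.0567
Marginal likelihood of the evidence = 0.5855.
P(pegmatite | evidence) = 0.2759 / 0.5855 ≈ 0.471.

0.471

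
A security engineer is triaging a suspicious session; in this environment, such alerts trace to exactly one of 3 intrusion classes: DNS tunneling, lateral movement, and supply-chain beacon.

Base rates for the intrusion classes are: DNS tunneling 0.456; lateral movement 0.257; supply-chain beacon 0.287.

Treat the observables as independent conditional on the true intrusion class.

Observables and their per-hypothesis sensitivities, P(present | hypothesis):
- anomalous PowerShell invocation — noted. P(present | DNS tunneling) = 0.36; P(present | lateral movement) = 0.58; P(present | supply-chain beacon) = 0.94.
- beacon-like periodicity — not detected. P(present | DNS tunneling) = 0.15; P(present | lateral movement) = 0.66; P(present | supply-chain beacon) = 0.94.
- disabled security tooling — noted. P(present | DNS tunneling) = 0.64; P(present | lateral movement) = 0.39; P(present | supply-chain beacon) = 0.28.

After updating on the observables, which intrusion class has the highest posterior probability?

DNS tunneling

Multiply each prior by the joint likelihood of the observable pattern (using 1 − P(present | H) for each absent observable):
  DNS tunneling: 0.456 × 0.36 × (1 − 0.15) × 0.64 = 0.089303
  lateral movement: 0.257 × 0.58 × (1 − 0.66) × 0.39 = 0.019765
  supply-chain beacon: 0.287 × 0.94 × (1 − 0.94) × 0.28 = 0.0045323
Marginal likelihood of the evidence = 0.1136.
P(DNS tunneling | evidence) ≈ 0.089303 / 0.1136 ≈ 0.786
P(lateral movement | evidence) ≈ 0.019765 / 0.1136 ≈ 0.174
P(supply-chain beacon | evidence) ≈ 0.0045323 / 0.1136 ≈ 0.040
The largest is 0.786, so DNS tunneling is most probable.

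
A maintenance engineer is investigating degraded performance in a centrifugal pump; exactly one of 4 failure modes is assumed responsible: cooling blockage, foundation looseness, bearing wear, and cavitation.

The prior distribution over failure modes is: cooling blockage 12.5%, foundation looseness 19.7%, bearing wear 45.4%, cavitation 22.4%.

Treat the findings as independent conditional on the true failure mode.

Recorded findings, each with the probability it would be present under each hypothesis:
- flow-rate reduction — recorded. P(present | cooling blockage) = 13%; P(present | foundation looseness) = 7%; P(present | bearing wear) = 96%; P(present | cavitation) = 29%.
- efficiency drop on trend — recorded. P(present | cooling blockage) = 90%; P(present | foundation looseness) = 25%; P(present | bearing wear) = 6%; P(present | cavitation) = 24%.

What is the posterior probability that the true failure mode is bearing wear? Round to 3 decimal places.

Multiply each prior by the joint likelihood of the evidence pattern:
  cooling blockage: 0.125 × 0.13 × 0.90 = 0.014625
  foundation looseness: 0.197 × 0.07 × 0.25 = 0.0034475
  bearing wear: 0.454 × 0.96 × 0.06 = 0.02615
  cavitation: 0.224 × 0.29 × 0.24 = 0.01559
Normalizing constant Z = 0.014625 + 0.0034475 + 0.02615 + 0.01559 = 0.059813.
P(bearing wear | evidence) = 0.02615 / 0.059813 ≈ 0.437.

0.437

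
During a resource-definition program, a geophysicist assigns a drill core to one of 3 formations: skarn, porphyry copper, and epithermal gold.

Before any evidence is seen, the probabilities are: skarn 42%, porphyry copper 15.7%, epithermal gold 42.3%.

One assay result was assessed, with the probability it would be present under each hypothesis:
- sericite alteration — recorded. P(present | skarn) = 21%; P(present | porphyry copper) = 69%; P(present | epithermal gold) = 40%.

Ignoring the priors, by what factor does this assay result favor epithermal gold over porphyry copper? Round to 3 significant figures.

0.580

The Bayes factor is the ratio of the two likelihoods.
  epithermal gold: 0.4
  porphyry copper: 0.69
Bayes factor = 0.4 / 0.69 ≈ 0.580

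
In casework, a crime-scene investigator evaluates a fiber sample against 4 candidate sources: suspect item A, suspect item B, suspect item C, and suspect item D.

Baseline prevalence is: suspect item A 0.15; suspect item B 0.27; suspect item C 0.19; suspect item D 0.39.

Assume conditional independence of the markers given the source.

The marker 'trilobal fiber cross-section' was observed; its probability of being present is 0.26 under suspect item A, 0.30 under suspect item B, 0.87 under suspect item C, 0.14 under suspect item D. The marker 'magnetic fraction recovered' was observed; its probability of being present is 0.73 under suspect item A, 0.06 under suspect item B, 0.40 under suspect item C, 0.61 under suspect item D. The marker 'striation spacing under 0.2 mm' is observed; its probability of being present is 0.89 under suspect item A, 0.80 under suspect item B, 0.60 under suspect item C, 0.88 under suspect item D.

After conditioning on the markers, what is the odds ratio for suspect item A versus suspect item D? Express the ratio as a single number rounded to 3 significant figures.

The normalizing constant cancels in an odds ratio, so compute prior × likelihood for the two hypotheses only:
  suspect item A: 0.15 × 0.26 × 0.73 × 0.89 = 0.025338
  suspect item D: 0.39 × 0.14 × 0.61 × 0.88 = 0.029309
Posterior odds = 0.025338 / 0.029309 ≈ 0.865.

0.865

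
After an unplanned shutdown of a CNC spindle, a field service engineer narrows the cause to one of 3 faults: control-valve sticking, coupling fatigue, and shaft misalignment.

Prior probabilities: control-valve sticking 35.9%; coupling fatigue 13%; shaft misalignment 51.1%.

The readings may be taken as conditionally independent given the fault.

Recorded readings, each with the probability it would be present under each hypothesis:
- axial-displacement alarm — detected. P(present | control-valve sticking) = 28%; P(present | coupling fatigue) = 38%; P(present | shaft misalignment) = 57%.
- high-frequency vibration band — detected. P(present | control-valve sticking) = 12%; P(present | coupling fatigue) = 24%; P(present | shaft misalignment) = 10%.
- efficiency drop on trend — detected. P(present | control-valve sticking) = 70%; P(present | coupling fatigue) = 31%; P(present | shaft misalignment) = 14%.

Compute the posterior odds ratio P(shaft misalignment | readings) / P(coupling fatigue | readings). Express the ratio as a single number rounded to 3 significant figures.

1.11

Posterior odds equal prior odds times the likelihood ratio; only the two competing hypotheses matter.
  shaft misalignment: 0.511 × 0.57 × 0.10 × 0.14 = 0.0040778
  coupling fatigue: 0.130 × 0.38 × 0.24 × 0.31 = 0.0036754
Posterior odds = 0.0040778 / 0.0036754 ≈ 1.11.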